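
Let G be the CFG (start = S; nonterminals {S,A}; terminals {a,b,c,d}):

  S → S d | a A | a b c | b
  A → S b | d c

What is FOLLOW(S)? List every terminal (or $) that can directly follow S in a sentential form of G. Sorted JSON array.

Compute FIRST by fixpoint:
pass 1:
  A via A→d c: +{d}
  S via S→a A: +{a}
  S via S→b: +{b}
  FIRST[S]={a,b}  FIRST[A]={d}
pass 2:
  A via A→S b: +{a,b}
  FIRST[S]={a,b}  FIRST[A]={a,b,d}
pass 3: (stable)
  FIRST[S]={a,b}  FIRST[A]={a,b,d}

FOLLOW sets:
initialize: $ ∈ FOLLOW(S)
pass 1:
  A→S b: FOLLOW(S) ⊇ FIRST(b) = {b}; new: +{b}
  S→S d: FOLLOW(S) ⊇ FIRST(d) = {d}; new: +{d}
  S→a A: FOLLOW(A) ⊇ FOLLOW(S) ⊇ {$,b,d}; new: +{$,b,d}
  S: {$,b,d}  A: {$,b,d}
pass 2: (stable)
  S: {$,b,d}  A: {$,b,d}

FOLLOW(S) = ["$", "b", "d"]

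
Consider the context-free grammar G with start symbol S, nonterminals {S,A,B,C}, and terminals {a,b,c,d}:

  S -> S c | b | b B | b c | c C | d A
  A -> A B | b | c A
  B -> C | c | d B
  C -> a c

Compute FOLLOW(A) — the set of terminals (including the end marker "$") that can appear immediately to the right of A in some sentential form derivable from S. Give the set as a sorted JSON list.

FIRST iteration:
pass 1:
  A via A→b: +{b}
  A via A→c A: +{c}
  B via B→c: +{c}
  B via B→d B: +{d}
  C via C→a c: +{a}
  S via S→b: +{b}
  S via S→c C: +{c}
  S via S→d A: +{d}
  FIRST[S]={b,c,d}  FIRST[A]={b,c}  FIRST[B]={c,d}  FIRST[C]={a}
pass 2:
  B via B→C: +{a}
  FIRST[S]={b,c,d}  FIRST[A]={b,c}  FIRST[B]={a,c,d}  FIRST[C]={a}
pass 3: done
  FIRST[S]={b,c,d}  FIRST[A]={b,c}  FIRST[B]={a,c,d}  FIRST[C]={a}

Compute FOLLOW by fixpoint:
initialize: $ ∈ FOLLOW(S)
pass 1:
  A→A B: FOLLOW(A) ⊇ FIRST(B) = {a,c,d}; new: +{a,c,d}
  A→A B: FOLLOW(B) ⊇ FOLLOW(A) ⊇ {a,c,d}; new: +{a,c,d}
  B→C: FOLLOW(C) ⊇ FOLLOW(B) ⊇ {a,c,d}; new: +{a,c,d}
  S→S c: FOLLOW(S) ⊇ FIRST(c) = {c}; new: +{c}
  S→b B: FOLLOW(B) ⊇ FOLLOW(S) ⊇ {$,c}; new: +{$}
  S→c C: FOLLOW(C) ⊇ FOLLOW(S) ⊇ {$,c}; new: +{$}
  S→d A: FOLLOW(A) ⊇ FOLLOW(S) ⊇ {$,c}; new: +{$}
  FOLLOW(S)={$,c}  FOLLOW(A)={$,a,c,d}  FOLLOW(B)={$,a,c,d}  FOLLOW(C)={$,a,c,d}
pass 2: done
  FOLLOW(S)={$,c}  FOLLOW(A)={$,a,c,d}  FOLLOW(B)={$,a,c,d}  FOLLOW(C)={$,a,c,d}

FOLLOW(A) = ["$", "a", "c", "d"]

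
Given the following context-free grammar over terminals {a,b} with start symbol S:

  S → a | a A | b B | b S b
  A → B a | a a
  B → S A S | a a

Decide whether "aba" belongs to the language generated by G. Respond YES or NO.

CNF form of G:
  S -> T0 A | T1 B | T1 X3 | a
  A -> B T0 | T0 T0
  B -> S X2 | T0 T0
  T0 -> a
  T1 -> b
  X2 -> A S
  X3 -> S T1

Fill CYK table bottom-up:
  [0..0]={S,T0}  "a"  orig:{S}
  [1..1]={T1}  "b"  orig:{}
  [2..2]={S,T0}  "a"  orig:{S}
  [0..1]={X3}  "ab"  orig:{}
  [1..2]=∅  "ba"
  [0..2]=∅  "aba"

S ∉ T[0,2] ⇒ NO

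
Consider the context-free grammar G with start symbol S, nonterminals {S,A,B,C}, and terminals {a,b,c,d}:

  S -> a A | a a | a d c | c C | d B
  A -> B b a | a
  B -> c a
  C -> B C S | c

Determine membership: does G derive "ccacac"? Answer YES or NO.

CNF form of G:
  S -> T1 A | T1 T1 | T1 X6 | T2 C | T3 B
  A -> B X4 | a
  B -> T2 T1
  C -> B X5 | c
  T0 -> b
  T1 -> a
  T2 -> c
  T3 -> d
  X4 -> T0 T1
  X5 -> C S
  X6 -> T3 T2

Fill CYK table bottom-up:
  [0..0]={C,T2}  "c"  orig:{C}
  [1..1]={C,T2}  "c"  orig:{C}
  [2..2]={A,T1}  "a"  orig:{A}
  [3..3]={C,T2}  "c"  orig:{C}
  [4..4]={A,T1}  "a"  orig:{A}
  [5..5]={C,T2}  "c"  orig:{C}
  [0..1]={S}  "cc"
  [1..2]={B}  "ca"
  [2..3]=∅  "ac"
  [3..4]={B}  "ca"
  [4..5]=∅  "ac"
  [0..2]=∅  "cca"
  [1..3]=∅  "cac"
  [2..4]=∅  "aca"
  [3..5]=∅  "cac"
  [0..3]=∅  "ccac"
  [1..4]=∅  "caca"
  [2..5]=∅  "acac"
  [0..4]=∅  "ccaca"
  [1..5]=∅  "cacac"
  [0..5]=∅  "ccacac"

S ∉ T[0,5] ⇒ NO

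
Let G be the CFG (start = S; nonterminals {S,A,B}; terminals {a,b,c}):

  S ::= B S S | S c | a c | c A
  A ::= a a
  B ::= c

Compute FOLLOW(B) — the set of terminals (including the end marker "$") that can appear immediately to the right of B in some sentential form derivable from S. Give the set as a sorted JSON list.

FIRST iteration:
[1]
  A via A→a a: +{a}
  B via B→c: +{c}
  S via S→B S S: +{c}
  S via S→a c: +{a}
  FIRST(S)={a,c}  FIRST(A)={a}  FIRST(B)={c}
[2] (stable)
  FIRST(S)={a,c}  FIRST(A)={a}  FIRST(B)={c}

FOLLOW iteration:
seed FOLLOW(S) with $
iter 1:
  S→B S S: FOLLOW(B) ⊇ FIRST(S) = {a,c}; new: +{a,c}
  S→B S S: FOLLOW(S) ⊇ FIRST(S) = {a,c}; new: +{a,c}
  S→c A: FOLLOW(A) ⊇ FOLLOW(S) ⊇ {$,a,c}; new: +{$,a,c}
  FOLLOW[S]={$,a,c}  FOLLOW[A]={$,a,c}  FOLLOW[B]={a,c}
iter 2: done
  FOLLOW[S]={$,a,c}  FOLLOW[A]={$,a,c}  FOLLOW[B]={a,c}

FOLLOW(B) = ["a", "c"]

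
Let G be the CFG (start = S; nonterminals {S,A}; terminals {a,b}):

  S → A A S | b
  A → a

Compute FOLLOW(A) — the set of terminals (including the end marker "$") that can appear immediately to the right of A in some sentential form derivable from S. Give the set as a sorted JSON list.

FIRST iteration:
round 1:
  A via A→a: +{a}
  S via S→A A S: +{a}
  S via S→b: +{b}
  FIRST[S]={a,b}  FIRST[A]={a}
round 2: done
  FIRST[S]={a,b}  FIRST[A]={a}

Compute FOLLOW by fixpoint:
seed FOLLOW(S) with $
[1]
  S→A A S: FOLLOW(A) ⊇ FIRST(A) = {a}; new: +{a}
  S→A A S: FOLLOW(A) ⊇ FIRST(S) = {a,b}; new: +{b}
  S: {$}  A: {a,b}
[2] done
  S: {$}  A: {a,b}

FOLLOW(A) = ["a", "b"]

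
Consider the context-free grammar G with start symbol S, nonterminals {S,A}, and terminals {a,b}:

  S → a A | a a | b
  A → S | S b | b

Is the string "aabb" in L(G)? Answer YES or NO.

Convert to CNF:
  S -> T1 A | T1 T1 | b
  A -> S T0 | T1 A | T1 T1 | b
  T0 -> b
  T1 -> a

Fill CYK table bottom-up:
  [0..0]={T1}  "a"  orig:{}
  [1..1]={T1}  "a"  orig:{}
  [2..2]={A,S,T0}  "b"  orig:{A,S}
  [3..3]={A,S,T0}  "b"  orig:{A,S}
  [0..1]={A,S}  "aa"
  [1..2]={A,S}  "ab"
  [2..3]={A}  "bb"
  [0..2]={A,S}  "aab"
  [1..3]={A,S}  "abb"
  [0..3]={A,S}  "aabb"

S ∈ T[0,3] ⇒ YES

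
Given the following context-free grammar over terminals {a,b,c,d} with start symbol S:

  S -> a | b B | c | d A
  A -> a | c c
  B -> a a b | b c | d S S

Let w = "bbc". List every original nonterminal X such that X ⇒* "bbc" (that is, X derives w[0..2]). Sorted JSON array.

CNF form of G:
  S -> T2 B | T3 A | a | c
  A -> T0 T0 | a
  B -> T1 X4 | T2 T0 | T3 X5
  T0 -> c
  T1 -> a
  T2 -> b
  T3 -> d
  X4 -> T1 T2
  X5 -> S S

Fill CYK table bottom-up (cells [i..j] with 0 ≤ i ≤ j ≤ 2 only):
  cell(0,0) b: {T2}  orig:{}
  cell(1,1) b: {T2}  orig:{}
  cell(2,2) c: {S,T0}  orig:{S}
  cell(0,1) bb: ∅
  cell(1,2) bc: {B}
  cell(0,2) bbc: {S}

Original NTs in T[0,2] deriving "bbc": ["S"]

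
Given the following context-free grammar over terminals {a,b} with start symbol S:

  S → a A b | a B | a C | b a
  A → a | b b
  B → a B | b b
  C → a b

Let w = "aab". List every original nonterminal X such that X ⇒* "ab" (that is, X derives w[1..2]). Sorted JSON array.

Convert to CNF:
  S -> T0 T1 | T1 B | T1 C | T1 X2
  A -> T0 T0 | a
  B -> T0 T0 | T1 B
  C -> T1 T0
  T0 -> b
  T1 -> a
  X2 -> A T0

CYK table (by increasing span) (cells [i..j] with 1 ≤ i ≤ j ≤ 2 only):
  [1..1]={A,T1}  "a"  orig:{A}
  [2..2]={T0}  "b"  orig:{}
  [1..2]={C,X2}  "ab"  orig:{C}

Original NTs in T[1,2] deriving "ab": ["C"]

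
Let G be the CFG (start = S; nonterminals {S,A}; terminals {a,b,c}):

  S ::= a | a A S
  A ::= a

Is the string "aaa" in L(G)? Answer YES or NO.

Convert to CNF:
  S -> T0 X1 | a
  A -> a
  T0 -> a
  X1 -> A S

CYK fill:
  T[0,0] 'a' = {A,S,T0}  orig:{A,S}
  T[1,1] 'a' = {A,S,T0}  orig:{A,S}
  T[2,2] 'a' = {A,S,T0}  orig:{A,S}
  T[0,1] 'aa' = {X1}  orig:{}
  T[1,2] 'aa' = {X1}  orig:{}
  T[0,2] 'aaa' = {S}

S ∈ T[0,2] ⇒ YES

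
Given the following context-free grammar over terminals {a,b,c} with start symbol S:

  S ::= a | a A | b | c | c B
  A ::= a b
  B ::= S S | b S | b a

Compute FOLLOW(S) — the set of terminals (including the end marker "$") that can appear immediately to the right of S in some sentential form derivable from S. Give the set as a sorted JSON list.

FIRST sets, iterate to fixpoint:
round 1:
  A via A→a b: +{a}
  B via B→b S: +{b}
  S via S→a: +{a}
  S via S→b: +{b}
  S via S→c: +{c}
  S: {a,b,c}  A: {a}  B: {b}
round 2:
  B via B→S S: +{a,c}
  S: {a,b,c}  A: {a}  B: {a,b,c}
round 3: done
  S: {a,b,c}  A: {a}  B: {a,b,c}

Compute FOLLOW by fixpoint:
FOLLOW(S) := {$}
[1]
  B→S S: FOLLOW(S) ⊇ FIRST(S) = {a,b,c}; new: +{a,b,c}
  S→a A: FOLLOW(A) ⊇ FOLLOW(S) ⊇ {$,a,b,c}; new: +{$,a,b,c}
  S→c B: FOLLOW(B) ⊇ FOLLOW(S) ⊇ {$,a,b,c}; new: +{$,a,b,c}
  S: {$,a,b,c}  A: {$,a,b,c}  B: {$,a,b,c}
[2] (stable)
  S: {$,a,b,c}  A: {$,a,b,c}  B: {$,a,b,c}

FOLLOW(S) = ["$", "a", "b", "c"]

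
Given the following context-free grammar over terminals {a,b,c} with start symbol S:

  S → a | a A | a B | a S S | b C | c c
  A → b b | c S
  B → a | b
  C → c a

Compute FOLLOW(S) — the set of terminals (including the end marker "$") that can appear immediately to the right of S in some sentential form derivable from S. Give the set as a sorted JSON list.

FIRST sets, iterate to fixpoint:
iter 1:
  A via A→b b: +{b}
  A via A→c S: +{c}
  B via B→a: +{a}
  B via B→b: +{b}
  C via C→c a: +{c}
  S via S→a: +{a}
  S via S→b C: +{b}
  S via S→c c: +{c}
  FIRST[S]={a,b,c}  FIRST[A]={b,c}  FIRST[B]={a,b}  FIRST[C]={c}
iter 2: (stable)
  FIRST[S]={a,b,c}  FIRST[A]={b,c}  FIRST[B]={a,b}  FIRST[C]={c}

FOLLOW sets:
initialize: $ ∈ FOLLOW(S)
round 1:
  S→a A: FOLLOW(A) ⊇ FOLLOW(S) ⊇ {$}; new: +{$}
  S→a B: FOLLOW(B) ⊇ FOLLOW(S) ⊇ {$}; new: +{$}
  S→a S S: FOLLOW(S) ⊇ FIRST(S) = {a,b,c}; new: +{a,b,c}
  S→b C: FOLLOW(C) ⊇ FOLLOW(S) ⊇ {$,a,b,c}; new: +{$,a,b,c}
  FOLLOW[S]={$,a,b,c}  FOLLOW[A]={$}  FOLLOW[B]={$}  FOLLOW[C]={$,a,b,c}
round 2:
  S→a A: FOLLOW(A) ⊇ FOLLOW(S) ⊇ {$,a,b,c}; new: +{a,b,c}
  S→a B: FOLLOW(B) ⊇ FOLLOW(S) ⊇ {$,a,b,c}; new: +{a,b,c}
  FOLLOW[S]={$,a,b,c}  FOLLOW[A]={$,a,b,c}  FOLLOW[B]={$,a,b,c}  FOLLOW[C]={$,a,b,c}
round 3: (no change)
  FOLLOW[S]={$,a,b,c}  FOLLOW[A]={$,a,b,c}  FOLLOW[B]={$,a,b,c}  FOLLOW[C]={$,a,b,c}

FOLLOW(S) = ["$", "a", "b", "c"]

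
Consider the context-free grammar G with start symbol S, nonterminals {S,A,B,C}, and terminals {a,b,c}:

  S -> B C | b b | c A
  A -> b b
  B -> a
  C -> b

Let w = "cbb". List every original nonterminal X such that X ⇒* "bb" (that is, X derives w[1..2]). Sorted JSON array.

Convert to CNF:
  S -> B C | T0 T0 | T1 A
  A -> T0 T0
  B -> a
  C -> b
  T0 -> b
  T1 -> c

CYK fill — only the sub-triangle for w[1..2]:
  [1..1]={C,T0}  "b"  orig:{C}
  [2..2]={C,T0}  "b"  orig:{C}
  [1..2]={A,S}  "bb"

Original NTs in T[1,2] deriving "bb": ["A", "S"]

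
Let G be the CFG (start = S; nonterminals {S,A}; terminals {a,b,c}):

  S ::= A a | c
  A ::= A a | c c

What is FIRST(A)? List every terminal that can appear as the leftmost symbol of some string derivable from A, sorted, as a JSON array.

FIRST sets, iterate to fixpoint:
round 1:
  A via A→c c: +{c}
  S via S→A a: +{c}
  FIRST[S]={c}  FIRST[A]={c}
round 2: (no change)
  FIRST[S]={c}  FIRST[A]={c}

FIRST(A) = ["c"]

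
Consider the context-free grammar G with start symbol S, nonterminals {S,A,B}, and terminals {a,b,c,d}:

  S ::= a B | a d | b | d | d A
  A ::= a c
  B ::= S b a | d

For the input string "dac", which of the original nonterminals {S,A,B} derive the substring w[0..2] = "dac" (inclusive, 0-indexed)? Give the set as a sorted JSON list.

CNF form of G:
  S -> T0 B | T0 T3 | T3 A | b | d
  A -> T0 T1
  B -> S X4 | d
  T0 -> a
  T1 -> c
  T2 -> b
  T3 -> d
  X4 -> T2 T0

CYK fill (cells [i..j] with 0 ≤ i ≤ j ≤ 2 only):
  [0..0]={B,S,T3}  "d"  orig:{B,S}
  [1..1]={T0}  "a"  orig:{}
  [2..2]={T1}  "c"  orig:{}
  [0..1]=∅  "da"
  [1..2]={A}  "ac"
  [0..2]={S}  "dac"

Original NTs in T[0,2] deriving "dac": ["S"]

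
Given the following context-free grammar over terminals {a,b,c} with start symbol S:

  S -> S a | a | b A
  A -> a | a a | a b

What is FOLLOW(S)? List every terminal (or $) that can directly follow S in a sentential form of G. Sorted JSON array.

FIRST iteration:
round 1:
  A via A→a: +{a}
  S via S→a: +{a}
  S via S→b A: +{b}
  FIRST(S)={a,b}  FIRST(A)={a}
round 2: (no change)
  FIRST(S)={a,b}  FIRST(A)={a}

FOLLOW sets:
seed FOLLOW(S) with $
round 1:
  S→S a: FOLLOW(S) ⊇ FIRST(a) = {a}; new: +{a}
  S→b A: FOLLOW(A) ⊇ FOLLOW(S) ⊇ {$,a}; new: +{$,a}
  S: {$,a}  A: {$,a}
round 2: (stable)
  S: {$,a}  A: {$,a}

FOLLOW(S) = ["$", "a"]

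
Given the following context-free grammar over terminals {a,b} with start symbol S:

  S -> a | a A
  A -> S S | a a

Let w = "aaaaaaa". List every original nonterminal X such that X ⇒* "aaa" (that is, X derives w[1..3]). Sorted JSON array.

Convert to CNF:
  S -> T0 A | a
  A -> S S | T0 T0
  T0 -> a

CYK fill, restricted to cells inside w[1..3]:
  cell(1,1) a: {S,T0}  orig:{S}
  cell(2,2) a: {S,T0}  orig:{S}
  cell(3,3) a: {S,T0}  orig:{S}
  cell(1,2) aa: {A}
  cell(2,3) aa: {A}
  cell(1,3) aaa: {S}

Original NTs in T[1,3] deriving "aaa": ["S"]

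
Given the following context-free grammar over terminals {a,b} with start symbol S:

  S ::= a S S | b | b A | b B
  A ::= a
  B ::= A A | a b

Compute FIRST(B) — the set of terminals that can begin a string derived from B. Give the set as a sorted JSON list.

Compute FIRST by fixpoint:
pass 1:
  A via A→a: +{a}
  B via B→A A: +{a}
  S via S→a S S: +{a}
  S via S→b: +{b}
  FIRST[S]={a,b}  FIRST[A]={a}  FIRST[B]={a}
pass 2: done
  FIRST[S]={a,b}  FIRST[A]={a}  FIRST[B]={a}

FIRST(B) = ["a"]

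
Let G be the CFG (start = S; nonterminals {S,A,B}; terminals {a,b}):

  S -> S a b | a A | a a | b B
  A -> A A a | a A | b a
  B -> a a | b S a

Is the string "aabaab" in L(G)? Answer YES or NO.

Convert to CNF:
  S -> S X4 | T0 A | T0 T0 | T1 B
  A -> A X2 | T0 A | T1 T0
  B -> T0 T0 | T1 X3
  T0 -> a
  T1 -> b
  X2 -> A T0
  X3 -> S T0
  X4 -> T0 T1

Fill CYK table bottom-up:
  cell(0,0) a: {T0}  orig:{}
  cell(1,1) a: {T0}  orig:{}
  cell(2,2) b: {T1}  orig:{}
  cell(3,3) a: {T0}  orig:{}
  cell(4,4) a: {T0}  orig:{}
  cell(5,5) b: {T1}  orig:{}
  cell(0,1) aa: {B,S}
  cell(1,2) ab: {X4}  orig:{}
  cell(2,3) ba: {A}
  cell(3,4) aa: {B,S}
  cell(4,5) ab: {X4}  orig:{}
  cell(0,2) aab: ∅
  cell(1,3) aba: {A,S}
  cell(2,4) baa: {S,X2}  orig:{S}
  cell(3,5) aab: ∅
  cell(0,3) aaba: {A,S}
  cell(1,4) abaa: {X2,X3}  orig:{}
  cell(2,5) baab: ∅
  cell(0,4) aabaa: {X2,X3}  orig:{}
  cell(1,5) abaab: {S}
  cell(0,5) aabaab: {S}

S ∈ T[0,5] ⇒ YES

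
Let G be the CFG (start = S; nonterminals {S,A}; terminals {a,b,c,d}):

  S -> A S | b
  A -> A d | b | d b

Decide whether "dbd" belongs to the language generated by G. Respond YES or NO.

Convert to CNF:
  S -> A S | b
  A -> A T0 | T0 T1 | b
  T0 -> d
  T1 -> b

CYK table (by increasing span):
  cell(0,0) d: {T0}  orig:{}
  cell(1,1) b: {A,S,T1}  orig:{A,S}
  cell(2,2) d: {T0}  orig:{}
  cell(0,1) db: {A}
  cell(1,2) bd: {A}
  cell(0,2) dbd: {A}

S ∉ T[0,2] ⇒ NO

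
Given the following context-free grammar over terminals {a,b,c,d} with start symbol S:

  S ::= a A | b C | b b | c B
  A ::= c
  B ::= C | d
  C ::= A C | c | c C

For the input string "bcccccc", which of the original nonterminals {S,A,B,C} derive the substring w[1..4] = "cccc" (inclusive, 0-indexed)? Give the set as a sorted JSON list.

Convert to CNF:
  S -> T0 B | T1 A | T2 C | T2 T2
  A -> c
  B -> A C | T0 C | c | d
  C -> A C | T0 C | c
  T0 -> c
  T1 -> a
  T2 -> b

CYK fill — only the sub-triangle for w[1..4]:
  [1..1]={A,B,C,T0}  "c"  orig:{A,B,C}
  [2..2]={A,B,C,T0}  "c"  orig:{A,B,C}
  [3..3]={A,B,C,T0}  "c"  orig:{A,B,C}
  [4..4]={A,B,C,T0}  "c"  orig:{A,B,C}
  [1..2]={B,C,S}  "cc"
  [2..3]={B,C,S}  "cc"
  [3..4]={B,C,S}  "cc"
  [1..3]={B,C,S}  "ccc"
  [2..4]={B,C,S}  "ccc"
  [1..4]={B,C,S}  "cccc"

Original NTs in T[1,4] deriving "cccc": ["B", "C", "S"]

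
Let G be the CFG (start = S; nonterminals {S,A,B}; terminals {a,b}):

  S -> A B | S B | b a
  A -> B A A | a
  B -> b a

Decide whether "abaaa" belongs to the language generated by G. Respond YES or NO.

Convert to CNF:
  S -> A B | S B | T0 T1
  A -> B X2 | a
  B -> T0 T1
  T0 -> b
  T1 -> a
  X2 -> A A

CYK table (by increasing span):
  [0..0]={A,T1}  "a"  orig:{A}
  [1..1]={T0}  "b"  orig:{}
  [2..2]={A,T1}  "a"  orig:{A}
  [3..3]={A,T1}  "a"  orig:{A}
  [4..4]={A,T1}  "a"  orig:{A}
  [0..1]=∅  "ab"
  [1..2]={B,S}  "ba"
  [2..3]={X2}  "aa"  orig:{}
  [3..4]={X2}  "aa"  orig:{}
  [0..2]={S}  "aba"
  [1..3]=∅  "baa"
  [2..4]=∅  "aaa"
  [0..3]=∅  "abaa"
  [1..4]={A}  "baaa"
  [0..4]={X2}  "abaaa"  orig:{}

S ∉ T[0,4] ⇒ NO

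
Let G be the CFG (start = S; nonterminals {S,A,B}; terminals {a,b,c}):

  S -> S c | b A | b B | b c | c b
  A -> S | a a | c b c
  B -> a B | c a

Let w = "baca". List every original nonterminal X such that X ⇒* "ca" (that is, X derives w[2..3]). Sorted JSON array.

Convert to CNF:
  S -> S T0 | T0 T2 | T2 A | T2 B | T2 T0
  A -> S T0 | T0 T2 | T0 X3 | T1 T1 | T2 A | T2 B | T2 T0
  B -> T0 T1 | T1 B
  T0 -> c
  T1 -> a
  T2 -> b
  X3 -> T2 T0

CYK fill, restricted to cells inside w[2..3]:
  T[2,2] 'c' = {T0}  orig:{}
  T[3,3] 'a' = {T1}  orig:{}
  T[2,3] 'ca' = {B}

Original NTs in T[2,3] deriving "ca": ["B"]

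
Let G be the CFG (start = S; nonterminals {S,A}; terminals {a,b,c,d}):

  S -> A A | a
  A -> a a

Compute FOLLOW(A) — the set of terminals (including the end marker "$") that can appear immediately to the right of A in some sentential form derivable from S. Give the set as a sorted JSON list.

Compute FIRST by fixpoint:
iter 1:
  A via A→a a: +{a}
  S via S→A A: +{a}
  S: {a}  A: {a}
iter 2: (stable)
  S: {a}  A: {a}

Compute FOLLOW by fixpoint:
initialize: $ ∈ FOLLOW(S)
round 1:
  S→A A: FOLLOW(A) ⊇ FIRST(A) = {a}; new: +{a}
  S→A A: FOLLOW(A) ⊇ FOLLOW(S) ⊇ {$}; new: +{$}
  FOLLOW[S]={$}  FOLLOW[A]={$,a}
round 2: (stable)
  FOLLOW[S]={$}  FOLLOW[A]={$,a}

FOLLOW(A) = ["$", "a"]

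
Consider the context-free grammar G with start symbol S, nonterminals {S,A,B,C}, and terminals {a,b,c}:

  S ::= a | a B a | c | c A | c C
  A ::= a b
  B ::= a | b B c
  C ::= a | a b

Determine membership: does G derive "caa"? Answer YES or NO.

CNF form of G:
  S -> T0 X4 | T2 A | T2 C | a | c
  A -> T0 T1
  B -> T1 X3 | a
  C -> T0 T1 | a
  T0 -> a
  T1 -> b
  T2 -> c
  X3 -> B T2
  X4 -> B T0

CYK fill:
  T[0,0] 'c' = {S,T2}  orig:{S}
  T[1,1] 'a' = {B,C,S,T0}  orig:{B,C,S}
  T[2,2] 'a' = {B,C,S,T0}  orig:{B,C,S}
  T[0,1] 'ca' = {S}
  T[1,2] 'aa' = {X4}  orig:{}
  T[0,2] 'caa' = ∅

S ∉ T[0,2] ⇒ NO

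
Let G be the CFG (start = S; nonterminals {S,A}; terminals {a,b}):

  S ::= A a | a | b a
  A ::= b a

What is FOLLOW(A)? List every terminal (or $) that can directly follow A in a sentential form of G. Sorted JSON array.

FIRST sets, iterate to fixpoint:
[1]
  A via A→b a: +{b}
  S via S→A a: +{b}
  S via S→a: +{a}
  S: {a,b}  A: {b}
[2] (stable)
  S: {a,b}  A: {b}

Compute FOLLOW by fixpoint:
initialize: $ ∈ FOLLOW(S)
pass 1:
  S→A a: FOLLOW(A) ⊇ FIRST(a) = {a}; new: +{a}
  FOLLOW[S]={$}  FOLLOW[A]={a}
pass 2: — fixpoint
  FOLLOW[S]={$}  FOLLOW[A]={a}

FOLLOW(A) = ["a"]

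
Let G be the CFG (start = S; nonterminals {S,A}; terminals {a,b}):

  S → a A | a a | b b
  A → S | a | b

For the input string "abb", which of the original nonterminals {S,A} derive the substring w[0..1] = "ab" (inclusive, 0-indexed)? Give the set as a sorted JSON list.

Convert to CNF:
  S -> T0 A | T0 T0 | T1 T1
  A -> T0 A | T0 T0 | T1 T1 | a | b
  T0 -> a
  T1 -> b

CYK fill (cells [i..j] with 0 ≤ i ≤ j ≤ 1 only):
  cell(0,0) a: {A,T0}  orig:{A}
  cell(1,1) b: {A,T1}  orig:{A}
  cell(0,1) ab: {A,S}

Original NTs in T[0,1] deriving "ab": ["A", "S"]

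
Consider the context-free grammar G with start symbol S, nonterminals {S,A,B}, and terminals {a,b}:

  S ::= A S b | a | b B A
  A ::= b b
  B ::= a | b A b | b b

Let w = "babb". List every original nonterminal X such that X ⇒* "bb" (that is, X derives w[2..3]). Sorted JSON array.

CNF form of G:
  S -> A X2 | T0 X3 | a
  A -> T0 T0
  B -> T0 T0 | T0 X1 | a
  T0 -> b
  X1 -> A T0
  X2 -> S T0
  X3 -> B A

Fill CYK table bottom-up (cells [i..j] with 2 ≤ i ≤ j ≤ 3 only):
  [2..2]={T0}  "b"  orig:{}
  [3..3]={T0}  "b"  orig:{}
  [2..3]={A,B}  "bb"

Original NTs in T[2,3] deriving "bb": ["A", "B"]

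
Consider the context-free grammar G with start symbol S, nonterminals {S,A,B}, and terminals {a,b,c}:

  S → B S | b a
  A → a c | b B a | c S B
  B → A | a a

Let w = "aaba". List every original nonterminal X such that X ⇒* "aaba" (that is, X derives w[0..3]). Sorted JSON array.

Convert to CNF:
  S -> B S | T2 T0
  A -> T0 T1 | T1 X4 | T2 X3
  B -> T0 T0 | T0 T1 | T1 X6 | T2 X5
  T0 -> a
  T1 -> c
  T2 -> b
  X3 -> B T0
  X4 -> S B
  X5 -> B T0
  X6 -> S B

CYK table (by increasing span), restricted to cells inside w[0..3]:
  cell(0,0) a: {T0}  orig:{}
  cell(1,1) a: {T0}  orig:{}
  cell(2,2) b: {T2}  orig:{}
  cell(3,3) a: {T0}  orig:{}
  cell(0,1) aa: {B}
  cell(1,2) ab: ∅
  cell(2,3) ba: {S}
  cell(0,2) aab: ∅
  cell(1,3) aba: ∅
  cell(0,3) aaba: {S}

Original NTs in T[0,3] deriving "aaba": ["S"]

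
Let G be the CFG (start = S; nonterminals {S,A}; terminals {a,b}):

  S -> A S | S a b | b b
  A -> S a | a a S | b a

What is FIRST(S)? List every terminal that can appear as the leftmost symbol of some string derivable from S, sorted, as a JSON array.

FIRST iteration:
[1]
  A via A→a a S: +{a}
  A via A→b a: +{b}
  S via S→A S: +{a,b}
  FIRST(S)={a,b}  FIRST(A)={a,b}
[2] (stable)
  FIRST(S)={a,b}  FIRST(A)={a,b}

FIRST(S) = ["a", "b"]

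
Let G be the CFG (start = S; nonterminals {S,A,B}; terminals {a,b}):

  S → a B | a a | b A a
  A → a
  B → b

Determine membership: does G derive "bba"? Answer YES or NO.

CNF form of G:
  S -> T0 B | T0 T0 | T1 X2
  A -> a
  B -> b
  T0 -> a
  T1 -> b
  X2 -> A T0

Fill CYK table bottom-up:
  [0..0]={B,T1}  "b"  orig:{B}
  [1..1]={B,T1}  "b"  orig:{B}
  [2..2]={A,T0}  "a"  orig:{A}
  [0..1]=∅  "bb"
  [1..2]=∅  "ba"
  [0..2]=∅  "bba"

S ∉ T[0,2] ⇒ NO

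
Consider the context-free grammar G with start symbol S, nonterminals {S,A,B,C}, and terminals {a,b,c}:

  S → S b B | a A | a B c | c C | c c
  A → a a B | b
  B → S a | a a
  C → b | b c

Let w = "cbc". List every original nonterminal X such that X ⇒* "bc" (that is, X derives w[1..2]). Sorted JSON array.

Convert to CNF:
  S -> S X4 | T0 A | T0 X5 | T2 C | T2 T2
  A -> T0 X3 | b
  B -> S T0 | T0 T0
  C -> T1 T2 | b
  T0 -> a
  T1 -> b
  T2 -> c
  X3 -> T0 B
  X4 -> T1 B
  X5 -> B T2

CYK fill — only the sub-triangle for w[1..2]:
  cell(1,1) b: {A,C,T1}  orig:{A,C}
  cell(2,2) c: {T2}  orig:{}
  cell(1,2) bc: {C}

Original NTs in T[1,2] deriving "bc": ["C"]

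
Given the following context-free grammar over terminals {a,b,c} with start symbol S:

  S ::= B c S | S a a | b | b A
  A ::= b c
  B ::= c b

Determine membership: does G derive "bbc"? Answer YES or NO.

Convert to CNF:
  S -> B X3 | S X4 | T0 A | b
  A -> T0 T1
  B -> T1 T0
  T0 -> b
  T1 -> c
  T2 -> a
  X3 -> T1 S
  X4 -> T2 T2

CYK table (by increasing span):
  cell(0,0) b: {S,T0}  orig:{S}
  cell(1,1) b: {S,T0}  orig:{S}
  cell(2,2) c: {T1}  orig:{}
  cell(0,1) bb: ∅
  cell(1,2) bc: {A}
  cell(0,2) bbc: {S}

S ∈ T[0,2] ⇒ YES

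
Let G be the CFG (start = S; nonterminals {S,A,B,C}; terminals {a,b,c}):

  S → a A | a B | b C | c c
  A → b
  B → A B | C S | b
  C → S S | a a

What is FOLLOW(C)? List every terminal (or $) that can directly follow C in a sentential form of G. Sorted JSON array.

Compute FIRST by fixpoint:
pass 1:
  A via A→b: +{b}
  B via B→A B: +{b}
  C via C→a a: +{a}
  S via S→a A: +{a}
  S via S→b C: +{b}
  S via S→c c: +{c}
  FIRST(S)={a,b,c}  FIRST(A)={b}  FIRST(B)={b}  FIRST(C)={a}
pass 2:
  B via B→C S: +{a}
  C via C→S S: +{b,c}
  FIRST(S)={a,b,c}  FIRST(A)={b}  FIRST(B)={a,b}  FIRST(C)={a,b,c}
pass 3:
  B via B→C S: +{c}
  FIRST(S)={a,b,c}  FIRST(A)={b}  FIRST(B)={a,b,c}  FIRST(C)={a,b,c}
pass 4: (no change)
  FIRST(S)={a,b,c}  FIRST(A)={b}  FIRST(B)={a,b,c}  FIRST(C)={a,b,c}

FOLLOW iteration:
seed FOLLOW(S) with $
pass 1:
  B→A B: FOLLOW(A) ⊇ FIRST(B) = {a,b,c}; new: +{a,b,c}
  B→C S: FOLLOW(C) ⊇ FIRST(S) = {a,b,c}; new: +{a,b,c}
  C→S S: FOLLOW(S) ⊇ FIRST(S) = {a,b,c}; new: +{a,b,c}
  S→a A: FOLLOW(A) ⊇ FOLLOW(S) ⊇ {$,a,b,c}; new: +{$}
  S→a B: FOLLOW(B) ⊇ FOLLOW(S) ⊇ {$,a,b,c}; new: +{$,a,b,c}
  S→b C: FOLLOW(C) ⊇ FOLLOW(S) ⊇ {$,a,b,c}; new: +{$}
  FOLLOW(S)={$,a,b,c}  FOLLOW(A)={$,a,b,c}  FOLLOW(B)={$,a,b,c}  FOLLOW(C)={$,a,b,c}
pass 2: (stable)
  FOLLOW(S)={$,a,b,c}  FOLLOW(A)={$,a,b,c}  FOLLOW(B)={$,a,b,c}  FOLLOW(C)={$,a,b,c}

FOLLOW(C) = ["$", "a", "b", "c"]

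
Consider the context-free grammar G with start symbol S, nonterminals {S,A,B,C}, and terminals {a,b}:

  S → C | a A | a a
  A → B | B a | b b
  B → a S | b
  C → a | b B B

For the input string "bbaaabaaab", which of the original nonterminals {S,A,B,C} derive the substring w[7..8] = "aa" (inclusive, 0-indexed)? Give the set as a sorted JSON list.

CNF form of G:
  S -> T0 A | T0 T0 | T1 X3 | a
  A -> B T0 | T0 S | T1 T1 | b
  B -> T0 S | b
  C -> T1 X2 | a
  T0 -> a
  T1 -> b
  X2 -> B B
  X3 -> B B

Fill CYK table bottom-up (cells [i..j] with 7 ≤ i ≤ j ≤ 8 only):
  [7..7]={C,S,T0}  "a"  orig:{C,S}
  [8..8]={C,S,T0}  "a"  orig:{C,S}
  [7..8]={A,B,S}  "aa"

Original NTs in T[7,8] deriving "aa": ["A", "B", "S"]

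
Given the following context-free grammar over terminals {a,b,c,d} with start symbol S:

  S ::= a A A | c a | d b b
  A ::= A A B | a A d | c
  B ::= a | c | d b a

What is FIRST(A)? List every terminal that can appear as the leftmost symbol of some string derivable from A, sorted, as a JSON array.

FIRST sets, iterate to fixpoint:
[1]
  A via A→a A d: +{a}
  A via A→c: +{c}
  B via B→a: +{a}
  B via B→c: +{c}
  B via B→d b a: +{d}
  S via S→a A A: +{a}
  S via S→c a: +{c}
  S via S→d b b: +{d}
  FIRST(S)={a,c,d}  FIRST(A)={a,c}  FIRST(B)={a,c,d}
[2] — fixpoint
  FIRST(S)={a,c,d}  FIRST(A)={a,c}  FIRST(B)={a,c,d}

FIRST(A) = ["a", "c"]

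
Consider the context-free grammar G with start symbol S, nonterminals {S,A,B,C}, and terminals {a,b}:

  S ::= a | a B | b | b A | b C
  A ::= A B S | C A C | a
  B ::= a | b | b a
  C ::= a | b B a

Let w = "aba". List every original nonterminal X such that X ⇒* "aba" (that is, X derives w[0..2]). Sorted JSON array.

CNF form of G:
  S -> T0 A | T0 C | T1 B | a | b
  A -> A X2 | C X3 | a
  B -> T0 T1 | a | b
  C -> T0 X4 | a
  T0 -> b
  T1 -> a
  X2 -> B S
  X3 -> A C
  X4 -> B T1

CYK table (by increasing span) (cells [i..j] with 0 ≤ i ≤ j ≤ 2 only):
  T[0,0] 'a' = {A,B,C,S,T1}  orig:{A,B,C,S}
  T[1,1] 'b' = {B,S,T0}  orig:{B,S}
  T[2,2] 'a' = {A,B,C,S,T1}  orig:{A,B,C,S}
  T[0,1] 'ab' = {S,X2}  orig:{S}
  T[1,2] 'ba' = {B,S,X2,X4}  orig:{B,S}
  T[0,2] 'aba' = {A,S,X2}  orig:{A,S}

Original NTs in T[0,2] deriving "aba": ["A", "S"]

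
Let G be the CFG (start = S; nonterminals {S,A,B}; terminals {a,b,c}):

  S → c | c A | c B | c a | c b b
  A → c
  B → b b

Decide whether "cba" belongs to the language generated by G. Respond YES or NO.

CNF form of G:
  S -> T1 A | T1 B | T1 T2 | T1 X3 | c
  A -> c
  B -> T0 T0
  T0 -> b
  T1 -> c
  T2 -> a
  X3 -> T0 T0

CYK fill:
  [0..0]={A,S,T1}  "c"  orig:{A,S}
  [1..1]={T0}  "b"  orig:{}
  [2..2]={T2}  "a"  orig:{}
  [0..1]=∅  "cb"
  [1..2]=∅  "ba"
  [0..2]=∅  "cba"

S ∉ T[0,2] ⇒ NO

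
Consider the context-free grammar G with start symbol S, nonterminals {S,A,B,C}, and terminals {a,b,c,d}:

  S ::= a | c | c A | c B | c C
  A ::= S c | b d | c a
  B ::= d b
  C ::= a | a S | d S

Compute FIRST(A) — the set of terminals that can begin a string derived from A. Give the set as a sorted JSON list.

FIRST iteration:
pass 1:
  A via A→b d: +{b}
  A via A→c a: +{c}
  B via B→d b: +{d}
  C via C→a: +{a}
  C via C→d S: +{d}
  S via S→a: +{a}
  S via S→c: +{c}
  FIRST(S)={a,c}  FIRST(A)={b,c}  FIRST(B)={d}  FIRST(C)={a,d}
pass 2:
  A via A→S c: +{a}
  FIRST(S)={a,c}  FIRST(A)={a,b,c}  FIRST(B)={d}  FIRST(C)={a,d}
pass 3: (no change)
  FIRST(S)={a,c}  FIRST(A)={a,b,c}  FIRST(B)={d}  FIRST(C)={a,d}

FIRST(A) = ["a", "b", "c"]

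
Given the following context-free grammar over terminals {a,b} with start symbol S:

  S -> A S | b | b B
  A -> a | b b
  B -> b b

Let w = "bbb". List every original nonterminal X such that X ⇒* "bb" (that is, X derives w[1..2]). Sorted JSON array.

CNF form of G:
  S -> A S | T0 B | b
  A -> T0 T0 | a
  B -> T0 T0
  T0 -> b

Fill CYK table bottom-up — only the sub-triangle for w[1..2]:
  cell(1,1) b: {S,T0}  orig:{S}
  cell(2,2) b: {S,T0}  orig:{S}
  cell(1,2) bb: {A,B}

Original NTs in T[1,2] deriving "bb": ["A", "B"]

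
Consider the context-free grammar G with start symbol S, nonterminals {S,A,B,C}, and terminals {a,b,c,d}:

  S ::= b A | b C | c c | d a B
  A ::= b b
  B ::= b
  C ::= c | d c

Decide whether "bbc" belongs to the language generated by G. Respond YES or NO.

CNF form of G:
  S -> T0 A | T0 C | T1 X4 | T2 T2
  A -> T0 T0
  B -> b
  C -> T1 T2 | c
  T0 -> b
  T1 -> d
  T2 -> c
  T3 -> a
  X4 -> T3 B

CYK table (by increasing span):
  cell(0,0) b: {B,T0}  orig:{B}
  cell(1,1) b: {B,T0}  orig:{B}
  cell(2,2) c: {C,T2}  orig:{C}
  cell(0,1) bb: {A}
  cell(1,2) bc: {S}
  cell(0,2) bbc: ∅

S ∉ T[0,2] ⇒ NO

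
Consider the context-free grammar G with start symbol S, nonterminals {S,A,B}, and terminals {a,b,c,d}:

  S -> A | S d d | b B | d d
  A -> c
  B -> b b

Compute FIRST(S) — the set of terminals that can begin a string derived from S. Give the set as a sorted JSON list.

Compute FIRST by fixpoint:
round 1:
  A via A→c: +{c}
  B via B→b b: +{b}
  S via S→A: +{c}
  S via S→b B: +{b}
  S via S→d d: +{d}
  FIRST(S)={b,c,d}  FIRST(A)={c}  FIRST(B)={b}
round 2: (no change)
  FIRST(S)={b,c,d}  FIRST(A)={c}  FIRST(B)={b}

FIRST(S) = ["b", "c", "d"]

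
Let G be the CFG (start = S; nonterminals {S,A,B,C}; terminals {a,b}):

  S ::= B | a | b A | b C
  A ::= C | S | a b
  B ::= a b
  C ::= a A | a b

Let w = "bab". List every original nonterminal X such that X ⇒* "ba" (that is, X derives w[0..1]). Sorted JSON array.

CNF form of G:
  S -> T0 T1 | T1 A | T1 C | a
  A -> T0 A | T0 T1 | T1 A | T1 C | a
  B -> T0 T1
  C -> T0 A | T0 T1
  T0 -> a
  T1 -> b

Fill CYK table bottom-up (cells [i..j] with 0 ≤ i ≤ j ≤ 1 only):
  cell(0,0) b: {T1}  orig:{}
  cell(1,1) a: {A,S,T0}  orig:{A,S}
  cell(0,1) ba: {A,S}

Original NTs in T[0,1] deriving "ba": ["A", "S"]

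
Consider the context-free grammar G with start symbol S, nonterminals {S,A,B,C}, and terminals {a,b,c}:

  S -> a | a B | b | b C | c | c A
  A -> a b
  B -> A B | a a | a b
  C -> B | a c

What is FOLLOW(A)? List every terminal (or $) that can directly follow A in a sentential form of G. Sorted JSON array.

FIRST iteration:
iter 1:
  A via A→a b: +{a}
  B via B→A B: +{a}
  C via C→B: +{a}
  S via S→a: +{a}
  S via S→b: +{b}
  S via S→c: +{c}
  S: {a,b,c}  A: {a}  B: {a}  C: {a}
iter 2: — fixpoint
  S: {a,b,c}  A: {a}  B: {a}  C: {a}

FOLLOW sets:
seed FOLLOW(S) with $
pass 1:
  B→A B: FOLLOW(A) ⊇ FIRST(B) = {a}; new: +{a}
  S→a B: FOLLOW(B) ⊇ FOLLOW(S) ⊇ {$}; new: +{$}
  S→b C: FOLLOW(C) ⊇ FOLLOW(S) ⊇ {$}; new: +{$}
  S→c A: FOLLOW(A) ⊇ FOLLOW(S) ⊇ {$}; new: +{$}
  FOLLOW[S]={$}  FOLLOW[A]={$,a}  FOLLOW[B]={$}  FOLLOW[C]={$}
pass 2: — fixpoint
  FOLLOW[S]={$}  FOLLOW[A]={$,a}  FOLLOW[B]={$}  FOLLOW[C]={$}

FOLLOW(A) = ["$", "a"]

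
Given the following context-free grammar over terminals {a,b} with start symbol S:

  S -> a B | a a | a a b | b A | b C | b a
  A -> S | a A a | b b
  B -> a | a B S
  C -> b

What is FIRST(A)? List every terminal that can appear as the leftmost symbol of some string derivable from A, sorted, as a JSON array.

FIRST sets, iterate to fixpoint:
round 1:
  A via A→a A a: +{a}
  A via A→b b: +{b}
  B via B→a: +{a}
  C via C→b: +{b}
  S via S→a B: +{a}
  S via S→b A: +{b}
  S: {a,b}  A: {a,b}  B: {a}  C: {b}
round 2: (no change)
  S: {a,b}  A: {a,b}  B: {a}  C: {b}

FIRST(A) = ["a", "b"]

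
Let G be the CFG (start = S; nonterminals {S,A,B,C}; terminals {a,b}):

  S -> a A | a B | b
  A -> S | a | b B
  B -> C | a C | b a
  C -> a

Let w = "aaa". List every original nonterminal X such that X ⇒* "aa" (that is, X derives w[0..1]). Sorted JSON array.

Convert to CNF:
  S -> T0 A | T0 B | b
  A -> T0 A | T0 B | T1 B | a | b
  B -> T0 C | T1 T0 | a
  C -> a
  T0 -> a
  T1 -> b

CYK fill (cells [i..j] with 0 ≤ i ≤ j ≤ 1 only):
  cell(0,0) a: {A,B,C,T0}  orig:{A,B,C}
  cell(1,1) a: {A,B,C,T0}  orig:{A,B,C}
  cell(0,1) aa: {A,B,S}

Original NTs in T[0,1] deriving "aa": ["A", "B", "S"]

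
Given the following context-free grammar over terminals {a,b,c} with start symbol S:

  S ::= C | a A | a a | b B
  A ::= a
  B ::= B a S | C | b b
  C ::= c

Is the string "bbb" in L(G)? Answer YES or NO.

Convert to CNF:
  S -> T0 A | T0 T0 | T1 B | c
  A -> a
  B -> B X2 | T1 T1 | c
  C -> c
  T0 -> a
  T1 -> b
  X2 -> T0 S

CYK fill:
  cell(0,0) b: {T1}  orig:{}
  cell(1,1) b: {T1}  orig:{}
  cell(2,2) b: {T1}  orig:{}
  cell(0,1) bb: {B}
  cell(1,2) bb: {B}
  cell(0,2) bbb: {S}

S ∈ T[0,2] ⇒ YES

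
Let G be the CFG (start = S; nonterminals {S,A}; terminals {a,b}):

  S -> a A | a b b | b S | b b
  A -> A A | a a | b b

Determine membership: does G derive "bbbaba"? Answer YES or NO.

CNF form of G:
  S -> T0 A | T0 X2 | T1 S | T1 T1
  A -> A A | T0 T0 | T1 T1
  T0 -> a
  T1 -> b
  X2 -> T1 T1

CYK fill:
  T[0,0] 'b' = {T1}  orig:{}
  T[1,1] 'b' = {T1}  orig:{}
  T[2,2] 'b' = {T1}  orig:{}
  T[3,3] 'a' = {T0}  orig:{}
  T[4,4] 'b' = {T1}  orig:{}
  T[5,5] 'a' = {T0}  orig:{}
  T[0,1] 'bb' = {A,S,X2}  orig:{A,S}
  T[1,2] 'bb' = {A,S,X2}  orig:{A,S}
  T[2,3] 'ba' = ∅
  T[3,4] 'ab' = ∅
  T[4,5] 'ba' = ∅
  T[0,2] 'bbb' = {S}
  T[1,3] 'bba' = ∅
  T[2,4] 'bab' = ∅
  T[3,5] 'aba' = ∅
  T[0,3] 'bbba' = ∅
  T[1,4] 'bbab' = ∅
  T[2,5] 'baba' = ∅
  T[0,4] 'bbbab' = ∅
  T[1,5] 'bbaba' = ∅
  T[0,5] 'bbbaba' = ∅

S ∉ T[0,5] ⇒ NO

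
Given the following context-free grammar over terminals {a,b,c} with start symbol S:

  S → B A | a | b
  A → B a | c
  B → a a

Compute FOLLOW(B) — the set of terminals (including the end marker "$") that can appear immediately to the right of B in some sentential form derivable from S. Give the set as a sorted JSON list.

FIRST iteration:
round 1:
  A via A→c: +{c}
  B via B→a a: +{a}
  S via S→B A: +{a}
  S via S→b: +{b}
  S: {a,b}  A: {c}  B: {a}
round 2:
  A via A→B a: +{a}
  S: {a,b}  A: {a,c}  B: {a}
round 3: (no change)
  S: {a,b}  A: {a,c}  B: {a}

Compute FOLLOW by fixpoint:
seed FOLLOW(S) with $
round 1:
  A→B a: FOLLOW(B) ⊇ FIRST(a) = {a}; new: +{a}
  S→B A: FOLLOW(B) ⊇ FIRST(A) = {a,c}; new: +{c}
  S→B A: FOLLOW(A) ⊇ FOLLOW(S) ⊇ {$}; new: +{$}
  FOLLOW[S]={$}  FOLLOW[A]={$}  FOLLOW[B]={a,c}
round 2: — fixpoint
  FOLLOW[S]={$}  FOLLOW[A]={$}  FOLLOW[B]={a,c}

FOLLOW(B) = ["a", "c"]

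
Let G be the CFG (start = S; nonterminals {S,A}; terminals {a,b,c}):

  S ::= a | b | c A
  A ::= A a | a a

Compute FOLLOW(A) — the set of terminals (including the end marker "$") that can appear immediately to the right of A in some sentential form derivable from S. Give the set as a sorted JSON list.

FIRST sets, iterate to fixpoint:
iter 1:
  A via A→a a: +{a}
  S via S→a: +{a}
  S via S→b: +{b}
  S via S→c A: +{c}
  FIRST[S]={a,b,c}  FIRST[A]={a}
iter 2: — fixpoint
  FIRST[S]={a,b,c}  FIRST[A]={a}

Compute FOLLOW by fixpoint:
FOLLOW(S) := {$}
round 1:
  A→A a: FOLLOW(A) ⊇ FIRST(a) = {a}; new: +{a}
  S→c A: FOLLOW(A) ⊇ FOLLOW(S) ⊇ {$}; new: +{$}
  FOLLOW(S)={$}  FOLLOW(A)={$,a}
round 2: done
  FOLLOW(S)={$}  FOLLOW(A)={$,a}

FOLLOW(A) = ["$", "a"]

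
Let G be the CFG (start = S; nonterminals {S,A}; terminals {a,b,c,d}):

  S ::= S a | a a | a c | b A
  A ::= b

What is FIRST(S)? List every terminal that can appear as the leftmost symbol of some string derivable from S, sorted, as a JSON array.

FIRST iteration:
[1]
  A via A→b: +{b}
  S via S→a a: +{a}
  S via S→b A: +{b}
  S: {a,b}  A: {b}
[2] — fixpoint
  S: {a,b}  A: {b}

FIRST(S) = ["a", "b"]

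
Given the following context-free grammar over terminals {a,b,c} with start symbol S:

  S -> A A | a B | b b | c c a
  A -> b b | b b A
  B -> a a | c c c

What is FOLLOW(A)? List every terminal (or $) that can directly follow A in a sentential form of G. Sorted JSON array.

FIRST iteration:
iter 1:
  A via A→b b: +{b}
  B via B→a a: +{a}
  B via B→c c c: +{c}
  S via S→A A: +{b}
  S via S→a B: +{a}
  S via S→c c a: +{c}
  S: {a,b,c}  A: {b}  B: {a,c}
iter 2: done
  S: {a,b,c}  A: {b}  B: {a,c}

FOLLOW iteration:
seed FOLLOW(S) with $
[1]
  S→A A: FOLLOW(A) ⊇ FIRST(A) = {b}; new: +{b}
  S→A A: FOLLOW(A) ⊇ FOLLOW(S) ⊇ {$}; new: +{$}
  S→a B: FOLLOW(B) ⊇ FOLLOW(S) ⊇ {$}; new: +{$}
  FOLLOW[S]={$}  FOLLOW[A]={$,b}  FOLLOW[B]={$}
[2] (no change)
  FOLLOW[S]={$}  FOLLOW[A]={$,b}  FOLLOW[B]={$}

FOLLOW(A) = ["$", "b"]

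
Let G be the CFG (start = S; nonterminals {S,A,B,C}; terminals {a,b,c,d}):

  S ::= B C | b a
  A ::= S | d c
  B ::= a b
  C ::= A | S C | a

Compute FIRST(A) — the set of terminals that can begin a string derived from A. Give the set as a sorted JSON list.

Compute FIRST by fixpoint:
[1]
  A via A→d c: +{d}
  B via B→a b: +{a}
  C via C→A: +{d}
  C via C→a: +{a}
  S via S→B C: +{a}
  S via S→b a: +{b}
  FIRST(S)={a,b}  FIRST(A)={d}  FIRST(B)={a}  FIRST(C)={a,d}
[2]
  A via A→S: +{a,b}
  C via C→A: +{b}
  FIRST(S)={a,b}  FIRST(A)={a,b,d}  FIRST(B)={a}  FIRST(C)={a,b,d}
[3] done
  FIRST(S)={a,b}  FIRST(A)={a,b,d}  FIRST(B)={a}  FIRST(C)={a,b,d}

FIRST(A) = ["a", "b", "d"]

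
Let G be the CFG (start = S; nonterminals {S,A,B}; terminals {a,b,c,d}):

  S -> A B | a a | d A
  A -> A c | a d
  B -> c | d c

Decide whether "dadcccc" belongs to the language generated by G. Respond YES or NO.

Convert to CNF:
  S -> A B | T1 T1 | T2 A
  A -> A T0 | T1 T2
  B -> T2 T0 | c
  T0 -> c
  T1 -> a
  T2 -> d

Fill CYK table bottom-up:
  [0..0]={T2}  "d"  orig:{}
  [1..1]={T1}  "a"  orig:{}
  [2..2]={T2}  "d"  orig:{}
  [3..3]={B,T0}  "c"  orig:{B}
  [4..4]={B,T0}  "c"  orig:{B}
  [5..5]={B,T0}  "c"  orig:{B}
  [6..6]={B,T0}  "c"  orig:{B}
  [0..1]=∅  "da"
  [1..2]={A}  "ad"
  [2..3]={B}  "dc"
  [3..4]=∅  "cc"
  [4..5]=∅  "cc"
  [5..6]=∅  "cc"
  [0..2]={S}  "dad"
  [1..3]={A,S}  "adc"
  [2..4]=∅  "dcc"
  [3..5]=∅  "ccc"
  [4..6]=∅  "ccc"
  [0..3]={S}  "dadc"
  [1..4]={A,S}  "adcc"
  [2..5]=∅  "dccc"
  [3..6]=∅  "cccc"
  [0..4]={S}  "dadcc"
  [1..5]={A,S}  "adccc"
  [2..6]=∅  "dcccc"
  [0..5]={S}  "dadccc"
  [1..6]={A,S}  "adcccc"
  [0..6]={S}  "dadcccc"

S ∈ T[0,6] ⇒ YES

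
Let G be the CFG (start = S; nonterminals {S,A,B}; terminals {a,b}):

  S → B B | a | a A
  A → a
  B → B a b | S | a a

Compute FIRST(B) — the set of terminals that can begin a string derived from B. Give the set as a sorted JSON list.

FIRST sets, iterate to fixpoint:
round 1:
  A via A→a: +{a}
  B via B→a a: +{a}
  S via S→B B: +{a}
  FIRST[S]={a}  FIRST[A]={a}  FIRST[B]={a}
round 2: — fixpoint
  FIRST[S]={a}  FIRST[A]={a}  FIRST[B]={a}

FIRST(B) = ["a"]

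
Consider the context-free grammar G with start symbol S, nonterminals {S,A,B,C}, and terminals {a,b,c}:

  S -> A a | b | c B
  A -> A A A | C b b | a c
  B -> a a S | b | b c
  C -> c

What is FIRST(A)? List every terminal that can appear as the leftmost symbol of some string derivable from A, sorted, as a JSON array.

Compute FIRST by fixpoint:
iter 1:
  A via A→a c: +{a}
  B via B→a a S: +{a}
  B via B→b: +{b}
  C via C→c: +{c}
  S via S→A a: +{a}
  S via S→b: +{b}
  S via S→c B: +{c}
  FIRST(S)={a,b,c}  FIRST(A)={a}  FIRST(B)={a,b}  FIRST(C)={c}
iter 2:
  A via A→C b b: +{c}
  FIRST(S)={a,b,c}  FIRST(A)={a,c}  FIRST(B)={a,b}  FIRST(C)={c}
iter 3: (no change)
  FIRST(S)={a,b,c}  FIRST(A)={a,c}  FIRST(B)={a,b}  FIRST(C)={c}

FIRST(A) = ["a", "c"]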